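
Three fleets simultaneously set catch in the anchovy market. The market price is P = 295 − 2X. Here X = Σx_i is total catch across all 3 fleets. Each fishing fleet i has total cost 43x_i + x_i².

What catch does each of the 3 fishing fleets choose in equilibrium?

A representative fishing fleet's profit is π_i = x_i(295 − 2X) − 43x_i − x_i², with X = x_i + Σ_{j≠i} x_j.
First-order condition: 252 − 6x_i − 2Σ_{j≠i} x_j = 0.
Imposing symmetry (x_j = x for all j) turns Σ_{j≠i} x_j into 2x, so 252 = 10x and x = 25.2.

25.2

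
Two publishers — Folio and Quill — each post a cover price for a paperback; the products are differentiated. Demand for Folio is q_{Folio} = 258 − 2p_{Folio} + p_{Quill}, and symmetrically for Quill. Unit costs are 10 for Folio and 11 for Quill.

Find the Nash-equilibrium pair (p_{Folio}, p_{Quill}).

Folio's profit: π = (p_{Folio} − 10)(258 − 2p_{Folio} + p_{Quill}).
∂π/∂p_{Folio} = 278 − 4p_{Folio} + p_{Quill} = 0 ⇒ p_{Folio} = 69.5 + 0.25p_{Quill}.
Similarly p_{Quill} = 70 + 0.25p_{Folio}.
Solving the two reaction functions simultaneously: (1 − (0.25)(0.25))p_{Folio} = 69.5 + 0.25·70, so 0.9375p_{Folio} = 87 and p_{Folio} = 92.8.
Then p_{Quill} = 70 + 0.25·92.8 = 93.2.

92.8, 93.2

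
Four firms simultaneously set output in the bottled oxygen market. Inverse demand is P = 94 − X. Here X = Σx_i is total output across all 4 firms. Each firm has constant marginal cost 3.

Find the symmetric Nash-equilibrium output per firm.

A representative firm's profit is π_i = x_i(94 − X) − 3x_i, with X = x_i + Σ_{j≠i} x_j.
First-order condition: 91 − 2x_i − Σ_{j≠i} x_j = 0.
Imposing symmetry (x_j = x for all j) turns Σ_{j≠i} x_j into 3x, so 91 = 5x and x = 18.2.

18.2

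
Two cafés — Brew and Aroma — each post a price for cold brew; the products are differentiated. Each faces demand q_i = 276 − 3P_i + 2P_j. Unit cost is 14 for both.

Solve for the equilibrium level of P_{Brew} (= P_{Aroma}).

79.5

Brew's profit: π = (P_{Brew} − 14)(276 − 3P_{Brew} + 2P_{Aroma}).
∂π/∂P_{Brew} = 318 − 6P_{Brew} + 2P_{Aroma} = 0 ⇒ P_{Brew} = 53 + (1/3)P_{Aroma}.
The game is symmetric, so in equilibrium P_{Aroma} = P_{Brew}: the reaction function gives (2/3)P_{Brew} = 53, hence P_{Brew} = 79.5.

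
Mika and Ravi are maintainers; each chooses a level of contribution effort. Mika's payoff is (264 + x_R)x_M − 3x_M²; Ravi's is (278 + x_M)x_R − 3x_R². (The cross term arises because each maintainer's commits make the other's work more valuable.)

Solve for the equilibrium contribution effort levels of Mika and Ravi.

Expanding Mika's payoff: 264x_M + x_Rx_M − 3x_M².
∂π/∂x_M = 264 + x_R − 6x_M = 0, so x_M = 44 + (1/6)x_R.
Likewise for Ravi: x_R = 139/3 + (1/6)x_M.
Solving the two reaction functions simultaneously: (1 − (1/6)(1/6))x_M = 44 + (1/6)·(139/3), so (35/36)x_M = 931/18 and x_M = 53.2.
Then x_R = 139/3 + (1/6)·53.2 = 55.2.

53.2, 55.2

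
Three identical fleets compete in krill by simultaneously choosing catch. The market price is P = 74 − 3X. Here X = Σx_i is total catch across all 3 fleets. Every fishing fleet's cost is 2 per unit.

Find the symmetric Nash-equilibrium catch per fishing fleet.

6

A representative fishing fleet's profit is π_i = x_i(74 − 3X) − 2x_i, with X = x_i + Σ_{j≠i} x_j.
First-order condition: 72 − 6x_i − 3Σ_{j≠i} x_j = 0.
In a symmetric equilibrium every fishing fleet chooses the same x, so Σ_{j≠i} x_j = 2x. The condition becomes 72 − 12x = 0, giving x = 72/12 = 6.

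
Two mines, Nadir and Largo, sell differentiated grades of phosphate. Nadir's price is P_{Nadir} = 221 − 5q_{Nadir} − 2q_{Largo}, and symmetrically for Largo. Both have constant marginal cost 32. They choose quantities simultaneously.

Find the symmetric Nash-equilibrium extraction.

15.75

Mine Nadir's profit: π = q_{Nadir}(221 − 5q_{Nadir} − 2q_{Largo}) − 32q_{Nadir}.
∂π/∂q_{Nadir} = 189 − 10q_{Nadir} − 2q_{Largo} = 0 ⇒ q_{Nadir} = 18.9 − 0.2q_{Largo}.
By symmetry q_{Largo} = q_{Nadir}; substituting into the reaction function, 1.2q_{Nadir} = 18.9 and q_{Nadir} = 15.75.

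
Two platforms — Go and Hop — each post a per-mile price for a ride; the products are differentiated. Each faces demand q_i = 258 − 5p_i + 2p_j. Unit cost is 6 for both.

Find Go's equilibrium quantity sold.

150

Go's profit: π = (p_{Go} − 6)(258 − 5p_{Go} + 2p_{Hop}).
∂π/∂p_{Go} = 288 − 10p_{Go} + 2p_{Hop} = 0 ⇒ p_{Go} = 28.8 + 0.2p_{Hop}.
The game is symmetric, so in equilibrium p_{Hop} = p_{Go}: the reaction function gives 0.8p_{Go} = 28.8, hence p_{Go} = 36.
q_{Go} = 258 − 5·36 + 2·36 = 150.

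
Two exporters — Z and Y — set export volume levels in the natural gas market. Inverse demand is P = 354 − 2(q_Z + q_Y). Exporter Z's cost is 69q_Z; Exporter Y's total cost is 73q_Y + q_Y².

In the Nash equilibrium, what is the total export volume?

85.1

Exporter Z's profit: π = q_Z(354 − 2(q_Z + q_Y)) − 69q_Z.
∂π/∂q_Z = 285 − 4q_Z − 2q_Y = 0, so q_Z = 71.25 − 0.5q_Y.
For Y: ∂π/∂q_Y = 281 − 6q_Y − 2q_Z = 0 ⇒ q_Y = 281/6 − (1/3)q_Z.
Substituting the second reaction function into the first: q_Z = 71.25 − 0.5(281/6 − (1/3)q_Z), which gives (5/6)q_Z = 287/6 ⇒ q_Z = 57.4.
Then q_Y = 281/6 − (1/3)·57.4 = 27.7.
Total export volume: 57.4 + 27.7 = 85.1.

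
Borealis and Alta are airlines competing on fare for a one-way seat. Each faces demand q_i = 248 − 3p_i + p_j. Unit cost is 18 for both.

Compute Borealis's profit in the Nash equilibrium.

Borealis's profit: π = (p_{Borealis} − 18)(248 − 3p_{Borealis} + p_{Alta}).
∂π/∂p_{Borealis} = 302 − 6p_{Borealis} + p_{Alta} = 0 ⇒ p_{Borealis} = 151/3 + (1/6)p_{Alta}.
Setting p_{Borealis} = p_{Alta} in the reaction function: p_{Borealis} = 151/3 + (1/6)p_{Borealis}, so p_{Borealis} = (151/3) / (5/6) = 60.4.
q_{Borealis} = 248 − 3·60.4 + 60.4 = 127.2.
Profit = (60.4 − 18)·127.2 = 5393.28.

5393.28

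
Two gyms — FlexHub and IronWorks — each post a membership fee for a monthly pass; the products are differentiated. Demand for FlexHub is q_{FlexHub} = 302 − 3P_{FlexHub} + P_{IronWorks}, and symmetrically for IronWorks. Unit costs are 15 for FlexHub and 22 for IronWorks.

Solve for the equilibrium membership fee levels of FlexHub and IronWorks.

FlexHub's profit: π = (P_{FlexHub} − 15)(302 − 3P_{FlexHub} + P_{IronWorks}).
∂π/∂P_{FlexHub} = 347 − 6P_{FlexHub} + P_{IronWorks} = 0 ⇒ P_{FlexHub} = 347/6 + (1/6)P_{IronWorks}.
Similarly P_{IronWorks} = 184/3 + (1/6)P_{FlexHub}.
Solving the two reaction functions simultaneously: (1 − (1/6)(1/6))P_{FlexHub} = 347/6 + (1/6)·(184/3), so (35/36)P_{FlexHub} = 1225/18 and P_{FlexHub} = 70.
Then P_{IronWorks} = 184/3 + (1/6)·70 = 73.

70, 73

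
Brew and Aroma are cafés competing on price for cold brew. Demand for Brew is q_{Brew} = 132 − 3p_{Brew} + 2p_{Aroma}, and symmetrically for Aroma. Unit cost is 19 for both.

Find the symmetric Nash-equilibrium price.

Brew's profit: π = (p_{Brew} − 19)(132 − 3p_{Brew} + 2p_{Aroma}).
∂π/∂p_{Brew} = 189 − 6p_{Brew} + 2p_{Aroma} = 0 ⇒ p_{Brew} = 31.5 + (1/3)p_{Aroma}.
Setting p_{Brew} = p_{Aroma} in the reaction function: p_{Brew} = 31.5 + (1/3)p_{Brew}, so p_{Brew} = 31.5 / (2/3) = 47.25.

47.25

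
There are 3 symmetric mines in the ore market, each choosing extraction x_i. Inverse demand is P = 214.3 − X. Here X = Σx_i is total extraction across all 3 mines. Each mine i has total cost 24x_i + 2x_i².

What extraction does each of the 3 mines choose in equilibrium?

23.7875

A representative mine's profit is π_i = x_i(214.3 − X) − 24x_i − 2x_i², with X = x_i + Σ_{j≠i} x_j.
First-order condition: 190.3 − 6x_i − Σ_{j≠i} x_j = 0.
With identical mines, set every x_j = x: then 190.3 − 6x − 2x = 0, i.e. x = 190.3/8 = 23.7875.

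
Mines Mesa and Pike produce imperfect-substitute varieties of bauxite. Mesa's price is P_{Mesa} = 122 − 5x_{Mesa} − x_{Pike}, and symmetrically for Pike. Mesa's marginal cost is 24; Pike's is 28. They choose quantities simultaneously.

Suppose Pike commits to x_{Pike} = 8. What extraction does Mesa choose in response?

9

Mine Mesa's profit: π = x_{Mesa}(122 − 5x_{Mesa} − x_{Pike}) − 24x_{Mesa}.
∂π/∂x_{Mesa} = 98 − 10x_{Mesa} − x_{Pike} = 0 ⇒ x_{Mesa} = 9.8 − 0.1x_{Pike}.
At x_{Pike} = 8: x_{Mesa} = 9.8 − 0.1·8 = 9.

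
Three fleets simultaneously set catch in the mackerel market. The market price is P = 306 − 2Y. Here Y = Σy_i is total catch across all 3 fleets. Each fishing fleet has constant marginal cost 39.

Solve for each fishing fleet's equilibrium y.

A representative fishing fleet's profit is π_i = y_i(306 − 2Y) − 39y_i, with Y = y_i + Σ_{j≠i} y_j.
First-order condition: 267 − 4y_i − 2Σ_{j≠i} y_j = 0.
With identical fishing fleets, set every y_j = y: then 267 − 4y − 4y = 0, i.e. y = 267/8 = 33.375.

33.375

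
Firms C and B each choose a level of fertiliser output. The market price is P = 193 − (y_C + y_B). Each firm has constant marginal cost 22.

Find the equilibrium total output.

114

Firm C's profit: π = y_C(193 − (y_C + y_B)) − 22y_C.
∂π/∂y_C = 171 − 2y_C − y_B = 0, so y_C = 85.5 − 0.5y_B.
Setting y_C = y_B in the reaction function: y_C = 85.5 − 0.5y_C, so y_C = 85.5 / 1.5 = 57.
Total output: 57 + 57 = 114.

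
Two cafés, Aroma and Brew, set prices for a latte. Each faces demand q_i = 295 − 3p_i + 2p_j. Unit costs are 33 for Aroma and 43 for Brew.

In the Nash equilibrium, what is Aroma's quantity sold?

202.125

Aroma's profit: π = (p_{Aroma} − 33)(295 − 3p_{Aroma} + 2p_{Brew}).
∂π/∂p_{Aroma} = 394 − 6p_{Aroma} + 2p_{Brew} = 0 ⇒ p_{Aroma} = 197/3 + (1/3)p_{Brew}.
Similarly p_{Brew} = 212/3 + (1/3)p_{Aroma}.
Plugging p_{Brew} into Aroma's best response: p_{Aroma} = 197/3 + (1/3)(212/3 + (1/3)p_{Aroma}) ⇒ (8/9)p_{Aroma} = 803/9, so p_{Aroma} = 100.375.
Then p_{Brew} = 212/3 + (1/3)·100.375 = 104.125.
q_{Aroma} = 295 − 3·100.375 + 2·104.125 = 202.125.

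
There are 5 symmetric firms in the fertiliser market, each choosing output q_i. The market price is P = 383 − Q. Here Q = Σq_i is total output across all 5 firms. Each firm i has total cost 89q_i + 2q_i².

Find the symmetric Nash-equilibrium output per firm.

29.4

A representative firm's profit is π_i = q_i(383 − Q) − 89q_i − 2q_i², with Q = q_i + Σ_{j≠i} q_j.
First-order condition: 294 − 6q_i − Σ_{j≠i} q_j = 0.
In a symmetric equilibrium every firm chooses the same q, so Σ_{j≠i} q_j = 4q. The condition becomes 294 − 10q = 0, giving q = 294/10 = 29.4.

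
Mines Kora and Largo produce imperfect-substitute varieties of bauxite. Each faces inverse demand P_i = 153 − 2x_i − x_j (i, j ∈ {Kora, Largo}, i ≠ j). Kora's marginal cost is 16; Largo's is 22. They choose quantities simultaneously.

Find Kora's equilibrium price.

Mine Kora's profit: π = x_{Kora}(153 − 2x_{Kora} − x_{Largo}) − 16x_{Kora}.
∂π/∂x_{Kora} = 137 − 4x_{Kora} − x_{Largo} = 0 ⇒ x_{Kora} = 34.25 − 0.25x_{Largo}.
Similarly x_{Largo} = 32.75 − 0.25x_{Kora}.
Solving the two reaction functions simultaneously: (1 − (−0.25)(−0.25))x_{Kora} = 34.25 − 0.25·32.75, so 0.9375x_{Kora} = 26.0625 and x_{Kora} = 27.8.
Then x_{Largo} = 32.75 − 0.25·27.8 = 25.8.
P_{Kora} = 153 − 2·27.8 − 25.8 = 71.6.

71.6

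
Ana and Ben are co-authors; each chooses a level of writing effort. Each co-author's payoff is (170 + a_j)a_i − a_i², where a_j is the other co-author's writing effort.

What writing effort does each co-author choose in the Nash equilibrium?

170

Ana's payoff is (170 + a_B)a_A − a_A².
∂π/∂a_A = 170 + a_B − 2a_A = 0, so a_A = 85 + 0.5a_B.
By symmetry a_B = a_A; substituting into the reaction function, 0.5a_A = 85 and a_A = 170.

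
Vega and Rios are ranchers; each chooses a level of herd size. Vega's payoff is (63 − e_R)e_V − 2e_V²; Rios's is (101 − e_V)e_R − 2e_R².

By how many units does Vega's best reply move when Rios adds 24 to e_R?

-6

Expanding Vega's payoff: 63e_V − e_Re_V − 2e_V².
∂π/∂e_V = 63 − e_R − 4e_V = 0, so e_V = 15.75 − 0.25e_R.
The reaction-function slope is −0.25, so a 24-unit rise in e_R moves e_V by −0.25 × 24 = −6. Vega's best response falls — the actions are strategic substitutes.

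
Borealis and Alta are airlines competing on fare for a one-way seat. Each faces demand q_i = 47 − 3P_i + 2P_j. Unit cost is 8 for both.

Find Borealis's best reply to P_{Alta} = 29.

Borealis's profit: π = (P_{Borealis} − 8)(47 − 3P_{Borealis} + 2P_{Alta}).
∂π/∂P_{Borealis} = 71 − 6P_{Borealis} + 2P_{Alta} = 0 ⇒ P_{Borealis} = 71/6 + (1/3)P_{Alta}.
At P_{Alta} = 29: P_{Borealis} = 71/6 + (1/3)·29 = 21.5.

21.5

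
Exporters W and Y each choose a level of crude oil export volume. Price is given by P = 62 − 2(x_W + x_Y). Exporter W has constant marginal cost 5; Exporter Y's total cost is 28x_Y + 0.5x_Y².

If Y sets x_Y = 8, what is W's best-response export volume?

Exporter W's profit: π = x_W(62 − 2(x_W + x_Y)) − 5x_W.
∂π/∂x_W = 57 − 4x_W − 2x_Y = 0, so x_W = 14.25 − 0.5x_Y.
At x_Y = 8: x_W = 14.25 − 0.5·8 = 10.25.

10.25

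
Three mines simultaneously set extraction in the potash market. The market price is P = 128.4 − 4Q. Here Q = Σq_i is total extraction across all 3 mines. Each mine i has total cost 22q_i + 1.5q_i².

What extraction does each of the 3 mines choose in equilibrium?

5.6

A representative mine's profit is π_i = q_i(128.4 − 4Q) − 22q_i − 1.5q_i², with Q = q_i + Σ_{j≠i} q_j.
First-order condition: 106.4 − 11q_i − 4Σ_{j≠i} q_j = 0.
In a symmetric equilibrium every mine chooses the same q, so Σ_{j≠i} q_j = 2q. The condition becomes 106.4 − 19q = 0, giving q = 106.4/19 = 5.6.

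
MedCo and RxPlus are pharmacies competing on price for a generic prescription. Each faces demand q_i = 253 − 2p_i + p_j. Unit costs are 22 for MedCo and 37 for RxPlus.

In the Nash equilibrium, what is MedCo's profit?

MedCo's profit: π = (p_{MedCo} − 22)(253 − 2p_{MedCo} + p_{RxPlus}).
∂π/∂p_{MedCo} = 297 − 4p_{MedCo} + p_{RxPlus} = 0 ⇒ p_{MedCo} = 74.25 + 0.25p_{RxPlus}.
Similarly p_{RxPlus} = 81.75 + 0.25p_{MedCo}.
Substituting the second reaction function into the first: p_{MedCo} = 74.25 + 0.25(81.75 + 0.25p_{MedCo}), which gives 0.9375p_{MedCo} = 94.6875 ⇒ p_{MedCo} = 101.
Then p_{RxPlus} = 81.75 + 0.25·101 = 107.
q_{MedCo} = 253 − 2·101 + 107 = 158.
Profit = (101 − 22)·158 = 12482.

12482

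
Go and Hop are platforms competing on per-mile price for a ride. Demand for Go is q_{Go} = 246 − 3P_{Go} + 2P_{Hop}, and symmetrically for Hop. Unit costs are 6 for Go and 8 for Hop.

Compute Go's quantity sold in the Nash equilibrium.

Go's profit: π = (P_{Go} − 6)(246 − 3P_{Go} + 2P_{Hop}).
∂π/∂P_{Go} = 264 − 6P_{Go} + 2P_{Hop} = 0 ⇒ P_{Go} = 44 + (1/3)P_{Hop}.
Similarly P_{Hop} = 45 + (1/3)P_{Go}.
Plugging P_{Hop} into Go's best response: P_{Go} = 44 + (1/3)(45 + (1/3)P_{Go}) ⇒ (8/9)P_{Go} = 59, so P_{Go} = 66.375.
Then P_{Hop} = 45 + (1/3)·66.375 = 67.125.
q_{Go} = 246 − 3·66.375 + 2·67.125 = 181.125.

181.125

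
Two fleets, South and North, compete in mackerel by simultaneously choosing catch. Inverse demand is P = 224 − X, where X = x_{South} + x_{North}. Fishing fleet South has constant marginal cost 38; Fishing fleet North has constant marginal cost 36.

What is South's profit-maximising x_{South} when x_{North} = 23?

81.5

Fishing fleet South's profit: π = x_{South}(224 − (x_{South} + x_{North})) − 38x_{South}.
∂π/∂x_{South} = 186 − 2x_{South} − x_{North} = 0, so x_{South} = 93 − 0.5x_{North}.
At x_{North} = 23: x_{South} = 93 − 0.5·23 = 81.5.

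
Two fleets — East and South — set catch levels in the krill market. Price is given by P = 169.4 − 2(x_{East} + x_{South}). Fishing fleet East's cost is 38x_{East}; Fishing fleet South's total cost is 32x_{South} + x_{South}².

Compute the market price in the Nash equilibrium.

89.36

Fishing fleet East's profit: π = x_{East}(169.4 − 2(x_{East} + x_{South})) − 38x_{East}.
∂π/∂x_{East} = 131.4 − 4x_{East} − 2x_{South} = 0, so x_{East} = 32.85 − 0.5x_{South}.
For South: ∂π/∂x_{South} = 137.4 − 6x_{South} − 2x_{East} = 0 ⇒ x_{South} = 22.9 − (1/3)x_{East}.
Plugging x_{South} into East's best response: x_{East} = 32.85 − 0.5(22.9 − (1/3)x_{East}) ⇒ (5/6)x_{East} = 21.4, so x_{East} = 25.68.
Then x_{South} = 22.9 − (1/3)·25.68 = 14.34.
Equilibrium price: P = 169.4 − 2·40.02 = 89.36.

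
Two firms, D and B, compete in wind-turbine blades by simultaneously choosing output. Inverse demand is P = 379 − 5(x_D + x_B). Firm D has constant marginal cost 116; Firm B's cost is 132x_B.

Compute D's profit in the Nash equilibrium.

1729.8

Firm D's profit: π = x_D(379 − 5(x_D + x_B)) − 116x_D.
∂π/∂x_D = 263 − 10x_D − 5x_B = 0, so x_D = 26.3 − 0.5x_B.
By the same steps for B: x_B = 24.7 − 0.5x_D.
Plugging x_B into D's best response: x_D = 26.3 − 0.5(24.7 − 0.5x_D) ⇒ 0.75x_D = 13.95, so x_D = 18.6.
Then x_B = 24.7 − 0.5·18.6 = 15.4.
Price P = 379 − 5·34 = 209.
D's profit: (209 − 116)·18.6 = 1729.8.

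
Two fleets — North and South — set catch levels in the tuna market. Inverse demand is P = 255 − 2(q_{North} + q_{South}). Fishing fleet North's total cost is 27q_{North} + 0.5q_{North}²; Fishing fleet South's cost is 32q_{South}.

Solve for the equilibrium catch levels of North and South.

Fishing fleet North's profit: π = q_{North}(255 − 2(q_{North} + q_{South})) − 27q_{North} − 0.5q_{North}².
∂π/∂q_{North} = 228 − 5q_{North} − 2q_{South} = 0, so q_{North} = 45.6 − 0.4q_{South}.
For South: ∂π/∂q_{South} = 223 − 4q_{South} − 2q_{North} = 0 ⇒ q_{South} = 55.75 − 0.5q_{North}.
Substituting the second reaction function into the first: q_{North} = 45.6 − 0.4(55.75 − 0.5q_{North}), which gives 0.8q_{North} = 23.3 ⇒ q_{North} = 29.125.
Then q_{South} = 55.75 − 0.5·29.125 = 41.1875.

29.125, 41.1875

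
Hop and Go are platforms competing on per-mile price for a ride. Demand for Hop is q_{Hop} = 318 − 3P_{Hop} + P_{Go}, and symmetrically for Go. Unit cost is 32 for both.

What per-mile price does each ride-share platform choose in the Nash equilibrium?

Hop's profit: π = (P_{Hop} − 32)(318 − 3P_{Hop} + P_{Go}).
∂π/∂P_{Hop} = 414 − 6P_{Hop} + P_{Go} = 0 ⇒ P_{Hop} = 69 + (1/6)P_{Go}.
By symmetry P_{Go} = P_{Hop}; substituting into the reaction function, (5/6)P_{Hop} = 69 and P_{Hop} = 82.8.

82.8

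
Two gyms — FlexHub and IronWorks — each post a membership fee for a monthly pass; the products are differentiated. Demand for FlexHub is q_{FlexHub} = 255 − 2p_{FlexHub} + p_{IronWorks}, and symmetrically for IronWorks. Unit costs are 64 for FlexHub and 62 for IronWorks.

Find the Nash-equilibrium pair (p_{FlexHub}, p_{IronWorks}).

FlexHub's profit: π = (p_{FlexHub} − 64)(255 − 2p_{FlexHub} + p_{IronWorks}).
∂π/∂p_{FlexHub} = 383 − 4p_{FlexHub} + p_{IronWorks} = 0 ⇒ p_{FlexHub} = 95.75 + 0.25p_{IronWorks}.
Similarly p_{IronWorks} = 94.75 + 0.25p_{FlexHub}.
Solving the two reaction functions simultaneously: (1 − (0.25)(0.25))p_{FlexHub} = 95.75 + 0.25·94.75, so 0.9375p_{FlexHub} = 119.4375 and p_{FlexHub} = 127.4.
Then p_{IronWorks} = 94.75 + 0.25·127.4 = 126.6.

127.4, 126.6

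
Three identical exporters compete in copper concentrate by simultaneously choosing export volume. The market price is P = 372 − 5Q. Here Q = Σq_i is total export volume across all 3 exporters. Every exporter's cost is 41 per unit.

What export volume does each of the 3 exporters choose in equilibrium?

A representative exporter's profit is π_i = q_i(372 − 5Q) − 41q_i, with Q = q_i + Σ_{j≠i} q_j.
First-order condition: 331 − 10q_i − 5Σ_{j≠i} q_j = 0.
In a symmetric equilibrium every exporter chooses the same q, so Σ_{j≠i} q_j = 2q. The condition becomes 331 − 20q = 0, giving q = 331/20 = 16.55.

16.55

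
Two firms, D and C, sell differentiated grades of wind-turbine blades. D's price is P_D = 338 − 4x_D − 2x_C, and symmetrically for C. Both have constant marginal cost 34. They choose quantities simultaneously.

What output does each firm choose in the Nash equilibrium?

Firm D's profit: π = x_D(338 − 4x_D − 2x_C) − 34x_D.
∂π/∂x_D = 304 − 8x_D − 2x_C = 0 ⇒ x_D = 38 − 0.25x_C.
The game is symmetric, so in equilibrium x_C = x_D: the reaction function gives 1.25x_D = 38, hence x_D = 30.4.

30.4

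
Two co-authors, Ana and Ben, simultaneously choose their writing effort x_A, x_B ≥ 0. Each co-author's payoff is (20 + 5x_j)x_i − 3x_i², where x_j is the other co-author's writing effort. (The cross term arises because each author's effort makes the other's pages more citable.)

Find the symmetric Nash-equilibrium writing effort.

Ana's payoff is (20 + 5x_B)x_A − 3x_A².
∂π/∂x_A = 20 + 5x_B − 6x_A = 0, so x_A = 10/3 + (5/6)x_B.
By symmetry x_B = x_A; substituting into the reaction function, (1/6)x_A = 10/3 and x_A = 20.

20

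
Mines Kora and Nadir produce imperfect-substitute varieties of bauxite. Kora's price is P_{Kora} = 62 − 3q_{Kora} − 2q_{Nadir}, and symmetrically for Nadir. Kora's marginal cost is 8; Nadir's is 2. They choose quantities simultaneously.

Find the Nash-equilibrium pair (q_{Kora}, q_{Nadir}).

6.375, 7.875

Mine Kora's profit: π = q_{Kora}(62 − 3q_{Kora} − 2q_{Nadir}) − 8q_{Kora}.
∂π/∂q_{Kora} = 54 − 6q_{Kora} − 2q_{Nadir} = 0 ⇒ q_{Kora} = 9 − (1/3)q_{Nadir}.
Similarly q_{Nadir} = 10 − (1/3)q_{Kora}.
Substituting the second reaction function into the first: q_{Kora} = 9 − (1/3)(10 − (1/3)q_{Kora}), which gives (8/9)q_{Kora} = 17/3 ⇒ q_{Kora} = 6.375.
Then q_{Nadir} = 10 − (1/3)·6.375 = 7.875.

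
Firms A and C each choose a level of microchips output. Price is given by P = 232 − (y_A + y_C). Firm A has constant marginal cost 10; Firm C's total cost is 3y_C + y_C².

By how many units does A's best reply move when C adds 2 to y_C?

-1

Firm A's profit: π = y_A(232 − (y_A + y_C)) − 10y_A.
∂π/∂y_A = 222 − 2y_A − y_C = 0, so y_A = 111 − 0.5y_C.
The reaction-function slope is −0.5, so a 2-unit rise in y_C moves y_A by −0.5 × 2 = −1. A's best response falls — the actions are strategic substitutes.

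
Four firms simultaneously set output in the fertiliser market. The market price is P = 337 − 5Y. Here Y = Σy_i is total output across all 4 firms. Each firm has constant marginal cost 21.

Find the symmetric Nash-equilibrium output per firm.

12.64

A representative firm's profit is π_i = y_i(337 − 5Y) − 21y_i, with Y = y_i + Σ_{j≠i} y_j.
First-order condition: 316 − 10y_i − 5Σ_{j≠i} y_j = 0.
With identical firms, set every y_j = y: then 316 − 10y − 15y = 0, i.e. y = 316/25 = 12.64.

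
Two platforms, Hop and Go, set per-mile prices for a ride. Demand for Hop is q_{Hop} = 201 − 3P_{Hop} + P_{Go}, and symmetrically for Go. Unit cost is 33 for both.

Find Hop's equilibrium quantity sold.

Hop's profit: π = (P_{Hop} − 33)(201 − 3P_{Hop} + P_{Go}).
∂π/∂P_{Hop} = 300 − 6P_{Hop} + P_{Go} = 0 ⇒ P_{Hop} = 50 + (1/6)P_{Go}.
By symmetry P_{Go} = P_{Hop}; substituting into the reaction function, (5/6)P_{Hop} = 50 and P_{Hop} = 60.
q_{Hop} = 201 − 3·60 + 60 = 81.

81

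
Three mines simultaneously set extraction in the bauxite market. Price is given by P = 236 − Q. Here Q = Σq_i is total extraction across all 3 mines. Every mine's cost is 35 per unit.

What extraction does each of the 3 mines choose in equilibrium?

A representative mine's profit is π_i = q_i(236 − Q) − 35q_i, with Q = q_i + Σ_{j≠i} q_j.
First-order condition: 201 − 2q_i − Σ_{j≠i} q_j = 0.
In a symmetric equilibrium every mine chooses the same q, so Σ_{j≠i} q_j = 2q. The condition becomes 201 − 4q = 0, giving q = 201/4 = 50.25.

50.25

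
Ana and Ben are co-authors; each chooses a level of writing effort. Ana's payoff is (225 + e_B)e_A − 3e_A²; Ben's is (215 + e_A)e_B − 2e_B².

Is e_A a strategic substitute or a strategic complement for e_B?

strategic complements

Expanding Ana's payoff: 225e_A + e_Be_A − 3e_A².
∂π/∂e_A = 225 + e_B − 6e_A = 0, so e_A = 37.5 + (1/6)e_B.
The best-response slope de_A/de_B = 1/6 > 0: the reaction function is upward-sloping, so the choices are strategic complements.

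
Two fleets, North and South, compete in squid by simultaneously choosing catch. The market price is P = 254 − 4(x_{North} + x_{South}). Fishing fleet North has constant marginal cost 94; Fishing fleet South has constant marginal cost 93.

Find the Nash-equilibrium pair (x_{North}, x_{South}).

Fishing fleet North's profit: π = x_{North}(254 − 4(x_{North} + x_{South})) − 94x_{North}.
∂π/∂x_{North} = 160 − 8x_{North} − 4x_{South} = 0, so x_{North} = 20 − 0.5x_{South}.
By the same steps for South: x_{South} = 20.125 − 0.5x_{North}.
Substituting the second reaction function into the first: x_{North} = 20 − 0.5(20.125 − 0.5x_{North}), which gives 0.75x_{North} = 9.9375 ⇒ x_{North} = 13.25.
Then x_{South} = 20.125 − 0.5·13.25 = 13.5.

13.25, 13.5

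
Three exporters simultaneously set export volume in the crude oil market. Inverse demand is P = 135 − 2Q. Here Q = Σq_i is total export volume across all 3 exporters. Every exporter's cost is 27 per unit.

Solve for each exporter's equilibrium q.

A representative exporter's profit is π_i = q_i(135 − 2Q) − 27q_i, with Q = q_i + Σ_{j≠i} q_j.
First-order condition: 108 − 4q_i − 2Σ_{j≠i} q_j = 0.
With identical exporters, set every q_j = q: then 108 − 4q − 4q = 0, i.e. q = 108/8 = 13.5.

13.5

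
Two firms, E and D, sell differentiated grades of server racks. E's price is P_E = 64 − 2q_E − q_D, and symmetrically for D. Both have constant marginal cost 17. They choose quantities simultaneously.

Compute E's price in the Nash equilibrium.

35.8

Firm E's profit: π = q_E(64 − 2q_E − q_D) − 17q_E.
∂π/∂q_E = 47 − 4q_E − q_D = 0 ⇒ q_E = 11.75 − 0.25q_D.
By symmetry q_D = q_E; substituting into the reaction function, 1.25q_E = 11.75 and q_E = 9.4.
P_E = 64 − 2·9.4 − 9.4 = 35.8.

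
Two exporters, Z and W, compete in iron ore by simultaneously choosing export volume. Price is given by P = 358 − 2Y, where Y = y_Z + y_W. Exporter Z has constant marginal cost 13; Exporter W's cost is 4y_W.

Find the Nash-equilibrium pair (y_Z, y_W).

56, 60.5

Exporter Z's profit: π = y_Z(358 − 2(y_Z + y_W)) − 13y_Z.
∂π/∂y_Z = 345 − 4y_Z − 2y_W = 0, so y_Z = 86.25 − 0.5y_W.
By the same steps for W: y_W = 88.5 − 0.5y_Z.
Solving the two reaction functions simultaneously: (1 − (−0.5)(−0.5))y_Z = 86.25 − 0.5·88.5, so 0.75y_Z = 42 and y_Z = 56.
Then y_W = 88.5 − 0.5·56 = 60.5.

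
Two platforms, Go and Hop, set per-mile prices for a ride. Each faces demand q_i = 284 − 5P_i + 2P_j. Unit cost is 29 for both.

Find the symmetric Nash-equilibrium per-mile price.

53.625

Go's profit: π = (P_{Go} − 29)(284 − 5P_{Go} + 2P_{Hop}).
∂π/∂P_{Go} = 429 − 10P_{Go} + 2P_{Hop} = 0 ⇒ P_{Go} = 42.9 + 0.2P_{Hop}.
By symmetry P_{Hop} = P_{Go}; substituting into the reaction function, 0.8P_{Go} = 42.9 and P_{Go} = 53.625.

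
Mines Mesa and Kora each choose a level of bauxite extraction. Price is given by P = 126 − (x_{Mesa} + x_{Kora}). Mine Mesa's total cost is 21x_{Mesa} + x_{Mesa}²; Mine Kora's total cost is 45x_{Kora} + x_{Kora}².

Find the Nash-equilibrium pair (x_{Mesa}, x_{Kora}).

22.6, 14.6

Mine Mesa's profit: π = x_{Mesa}(126 − (x_{Mesa} + x_{Kora})) − 21x_{Mesa} − x_{Mesa}².
∂π/∂x_{Mesa} = 105 − 4x_{Mesa} − x_{Kora} = 0, so x_{Mesa} = 26.25 − 0.25x_{Kora}.
By the same steps for Kora: x_{Kora} = 20.25 − 0.25x_{Mesa}.
Substituting the second reaction function into the first: x_{Mesa} = 26.25 − 0.25(20.25 − 0.25x_{Mesa}), which gives 0.9375x_{Mesa} = 21.1875 ⇒ x_{Mesa} = 22.6.
Then x_{Kora} = 20.25 − 0.25·22.6 = 14.6.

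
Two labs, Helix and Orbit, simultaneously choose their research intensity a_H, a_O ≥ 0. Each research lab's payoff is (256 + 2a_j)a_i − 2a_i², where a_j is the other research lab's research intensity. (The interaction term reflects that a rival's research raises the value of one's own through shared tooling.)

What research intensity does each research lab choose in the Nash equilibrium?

128

Helix's payoff is (256 + 2a_O)a_H − 2a_H².
∂π/∂a_H = 256 + 2a_O − 4a_H = 0, so a_H = 64 + 0.5a_O.
By symmetry a_O = a_H; substituting into the reaction function, 0.5a_H = 64 and a_H = 128.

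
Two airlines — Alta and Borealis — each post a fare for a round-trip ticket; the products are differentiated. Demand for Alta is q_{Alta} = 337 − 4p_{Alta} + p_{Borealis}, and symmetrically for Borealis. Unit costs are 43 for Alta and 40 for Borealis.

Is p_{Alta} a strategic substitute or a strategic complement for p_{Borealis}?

Alta's profit: π = (p_{Alta} − 43)(337 − 4p_{Alta} + p_{Borealis}).
∂π/∂p_{Alta} = 509 − 8p_{Alta} + p_{Borealis} = 0 ⇒ p_{Alta} = 63.625 + 0.125p_{Borealis}.
The best-response slope dp_{Alta}/dp_{Borealis} = 0.125 > 0: the reaction function is upward-sloping, so the choices are strategic complements.

strategic complements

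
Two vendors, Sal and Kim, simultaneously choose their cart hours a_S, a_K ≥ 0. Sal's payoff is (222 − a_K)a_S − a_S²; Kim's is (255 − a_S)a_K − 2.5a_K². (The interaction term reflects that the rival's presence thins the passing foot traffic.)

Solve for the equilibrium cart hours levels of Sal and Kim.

Expanding Sal's payoff: 222a_S − a_Ka_S − a_S².
∂π/∂a_S = 222 − a_K − 2a_S = 0, so a_S = 111 − 0.5a_K.
Likewise for Kim: a_K = 51 − 0.2a_S.
Substituting the second reaction function into the first: a_S = 111 − 0.5(51 − 0.2a_S), which gives 0.9a_S = 85.5 ⇒ a_S = 95.
Then a_K = 51 − 0.2·95 = 32.

95, 32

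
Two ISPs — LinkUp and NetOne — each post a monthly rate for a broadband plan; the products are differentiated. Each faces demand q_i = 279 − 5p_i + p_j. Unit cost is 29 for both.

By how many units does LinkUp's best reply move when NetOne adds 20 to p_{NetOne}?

2

LinkUp's profit: π = (p_{LinkUp} − 29)(279 − 5p_{LinkUp} + p_{NetOne}).
∂π/∂p_{LinkUp} = 424 − 10p_{LinkUp} + p_{NetOne} = 0 ⇒ p_{LinkUp} = 42.4 + 0.1p_{NetOne}.
The reaction-function slope is 0.1, so a 20-unit rise in p_{NetOne} moves p_{LinkUp} by 0.1 × 20 = 2. LinkUp's best response rises — the actions are strategic complements.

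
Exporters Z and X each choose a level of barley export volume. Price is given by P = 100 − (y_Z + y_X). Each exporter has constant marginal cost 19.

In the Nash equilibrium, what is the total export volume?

Exporter Z's profit: π = y_Z(100 − (y_Z + y_X)) − 19y_Z.
∂π/∂y_Z = 81 − 2y_Z − y_X = 0, so y_Z = 40.5 − 0.5y_X.
Setting y_Z = y_X in the reaction function: y_Z = 40.5 − 0.5y_Z, so y_Z = 40.5 / 1.5 = 27.
Total export volume: 27 + 27 = 54.

54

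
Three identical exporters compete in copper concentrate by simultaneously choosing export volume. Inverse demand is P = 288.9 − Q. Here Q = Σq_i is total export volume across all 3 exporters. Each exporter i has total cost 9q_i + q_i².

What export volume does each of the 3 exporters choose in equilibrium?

46.65

A representative exporter's profit is π_i = q_i(288.9 − Q) − 9q_i − q_i², with Q = q_i + Σ_{j≠i} q_j.
First-order condition: 279.9 − 4q_i − Σ_{j≠i} q_j = 0.
With identical exporters, set every q_j = q: then 279.9 − 4q − 2q = 0, i.e. q = 279.9/6 = 46.65.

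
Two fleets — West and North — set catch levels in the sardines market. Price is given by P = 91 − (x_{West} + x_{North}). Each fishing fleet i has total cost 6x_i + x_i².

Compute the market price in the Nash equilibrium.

Fishing fleet West's profit: π = x_{West}(91 − (x_{West} + x_{North})) − 6x_{West} − x_{West}².
∂π/∂x_{West} = 85 − 4x_{West} − x_{North} = 0, so x_{West} = 21.25 − 0.25x_{North}.
By symmetry x_{North} = x_{West}; substituting into the reaction function, 1.25x_{West} = 21.25 and x_{West} = 17.
Equilibrium price: P = 91 − 34 = 57.

57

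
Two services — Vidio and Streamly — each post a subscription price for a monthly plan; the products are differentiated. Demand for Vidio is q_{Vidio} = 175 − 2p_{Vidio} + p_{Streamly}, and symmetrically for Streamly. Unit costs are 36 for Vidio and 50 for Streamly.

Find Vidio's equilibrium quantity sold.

96.4

Vidio's profit: π = (p_{Vidio} − 36)(175 − 2p_{Vidio} + p_{Streamly}).
∂π/∂p_{Vidio} = 247 − 4p_{Vidio} + p_{Streamly} = 0 ⇒ p_{Vidio} = 61.75 + 0.25p_{Streamly}.
Similarly p_{Streamly} = 68.75 + 0.25p_{Vidio}.
Substituting the second reaction function into the first: p_{Vidio} = 61.75 + 0.25(68.75 + 0.25p_{Vidio}), which gives 0.9375p_{Vidio} = 78.9375 ⇒ p_{Vidio} = 84.2.
Then p_{Streamly} = 68.75 + 0.25·84.2 = 89.8.
q_{Vidio} = 175 − 2·84.2 + 89.8 = 96.4.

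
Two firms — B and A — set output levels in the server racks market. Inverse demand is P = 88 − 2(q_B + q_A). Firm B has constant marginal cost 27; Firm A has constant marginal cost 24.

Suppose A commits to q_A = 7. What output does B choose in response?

11.75

Firm B's profit: π = q_B(88 − 2(q_B + q_A)) − 27q_B.
∂π/∂q_B = 61 − 4q_B − 2q_A = 0, so q_B = 15.25 − 0.5q_A.
At q_A = 7: q_B = 15.25 − 0.5·7 = 11.75.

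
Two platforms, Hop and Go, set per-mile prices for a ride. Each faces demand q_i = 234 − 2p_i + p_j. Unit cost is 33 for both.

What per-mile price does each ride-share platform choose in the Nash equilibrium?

Hop's profit: π = (p_{Hop} − 33)(234 − 2p_{Hop} + p_{Go}).
∂π/∂p_{Hop} = 300 − 4p_{Hop} + p_{Go} = 0 ⇒ p_{Hop} = 75 + 0.25p_{Go}.
By symmetry p_{Go} = p_{Hop}; substituting into the reaction function, 0.75p_{Hop} = 75 and p_{Hop} = 100.

100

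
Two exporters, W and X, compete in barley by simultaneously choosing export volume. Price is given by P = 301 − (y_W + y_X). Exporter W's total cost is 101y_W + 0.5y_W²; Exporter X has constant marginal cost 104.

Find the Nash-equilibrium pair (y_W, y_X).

Exporter W's profit: π = y_W(301 − (y_W + y_X)) − 101y_W − 0.5y_W².
∂π/∂y_W = 200 − 3y_W − y_X = 0, so y_W = 200/3 − (1/3)y_X.
For X: ∂π/∂y_X = 197 − 2y_X − y_W = 0 ⇒ y_X = 98.5 − 0.5y_W.
Plugging y_X into W's best response: y_W = 200/3 − (1/3)(98.5 − 0.5y_W) ⇒ (5/6)y_W = 203/6, so y_W = 40.6.
Then y_X = 98.5 − 0.5·40.6 = 78.2.

40.6, 78.2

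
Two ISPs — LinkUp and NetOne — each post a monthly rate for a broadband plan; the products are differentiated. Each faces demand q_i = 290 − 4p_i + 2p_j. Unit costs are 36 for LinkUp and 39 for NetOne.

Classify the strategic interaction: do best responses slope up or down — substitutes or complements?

LinkUp's profit: π = (p_{LinkUp} − 36)(290 − 4p_{LinkUp} + 2p_{NetOne}).
∂π/∂p_{LinkUp} = 434 − 8p_{LinkUp} + 2p_{NetOne} = 0 ⇒ p_{LinkUp} = 54.25 + 0.25p_{NetOne}.
The best-response slope dp_{LinkUp}/dp_{NetOne} = 0.25 > 0: the reaction function is upward-sloping, so the choices are strategic complements.

strategic complements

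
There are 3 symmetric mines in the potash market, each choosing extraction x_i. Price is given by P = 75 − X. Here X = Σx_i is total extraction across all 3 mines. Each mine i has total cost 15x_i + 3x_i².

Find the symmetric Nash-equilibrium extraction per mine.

6

A representative mine's profit is π_i = x_i(75 − X) − 15x_i − 3x_i², with X = x_i + Σ_{j≠i} x_j.
First-order condition: 60 − 8x_i − Σ_{j≠i} x_j = 0.
With identical mines, set every x_j = x: then 60 − 8x − 2x = 0, i.e. x = 60/10 = 6.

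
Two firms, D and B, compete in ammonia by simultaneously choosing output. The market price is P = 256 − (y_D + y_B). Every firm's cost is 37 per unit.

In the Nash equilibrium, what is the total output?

146

Firm D's profit: π = y_D(256 − (y_D + y_B)) − 37y_D.
∂π/∂y_D = 219 − 2y_D − y_B = 0, so y_D = 109.5 − 0.5y_B.
The game is symmetric, so in equilibrium y_B = y_D: the reaction function gives 1.5y_D = 109.5, hence y_D = 73.
Total output: 73 + 73 = 146.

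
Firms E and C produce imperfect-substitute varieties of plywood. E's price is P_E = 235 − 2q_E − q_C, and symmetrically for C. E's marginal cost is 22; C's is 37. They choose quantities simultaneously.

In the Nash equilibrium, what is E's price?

109.2

Firm E's profit: π = q_E(235 − 2q_E − q_C) − 22q_E.
∂π/∂q_E = 213 − 4q_E − q_C = 0 ⇒ q_E = 53.25 − 0.25q_C.
Similarly q_C = 49.5 − 0.25q_E.
Solving the two reaction functions simultaneously: (1 − (−0.25)(−0.25))q_E = 53.25 − 0.25·49.5, so 0.9375q_E = 40.875 and q_E = 43.6.
Then q_C = 49.5 − 0.25·43.6 = 38.6.
P_E = 235 − 2·43.6 − 38.6 = 109.2.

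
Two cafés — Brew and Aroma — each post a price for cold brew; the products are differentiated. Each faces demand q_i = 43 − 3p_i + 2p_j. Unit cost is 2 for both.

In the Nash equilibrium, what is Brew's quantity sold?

30.75

Brew's profit: π = (p_{Brew} − 2)(43 − 3p_{Brew} + 2p_{Aroma}).
∂π/∂p_{Brew} = 49 − 6p_{Brew} + 2p_{Aroma} = 0 ⇒ p_{Brew} = 49/6 + (1/3)p_{Aroma}.
The game is symmetric, so in equilibrium p_{Aroma} = p_{Brew}: the reaction function gives (2/3)p_{Brew} = 49/6, hence p_{Brew} = 12.25.
q_{Brew} = 43 − 3·12.25 + 2·12.25 = 30.75.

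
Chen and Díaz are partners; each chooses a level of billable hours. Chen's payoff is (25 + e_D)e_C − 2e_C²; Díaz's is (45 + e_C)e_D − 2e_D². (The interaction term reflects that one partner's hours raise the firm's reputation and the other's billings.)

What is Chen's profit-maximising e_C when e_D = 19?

Expanding Chen's payoff: 25e_C + e_De_C − 2e_C².
∂π/∂e_C = 25 + e_D − 4e_C = 0, so e_C = 6.25 + 0.25e_D.
At e_D = 19: e_C = 6.25 + 0.25·19 = 11.

11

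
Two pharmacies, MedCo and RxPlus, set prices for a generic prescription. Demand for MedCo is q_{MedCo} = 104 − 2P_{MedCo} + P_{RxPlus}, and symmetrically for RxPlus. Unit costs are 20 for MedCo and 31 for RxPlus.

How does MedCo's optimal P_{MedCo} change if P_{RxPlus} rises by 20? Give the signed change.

5

MedCo's profit: π = (P_{MedCo} − 20)(104 − 2P_{MedCo} + P_{RxPlus}).
∂π/∂P_{MedCo} = 144 − 4P_{MedCo} + P_{RxPlus} = 0 ⇒ P_{MedCo} = 36 + 0.25P_{RxPlus}.
The reaction-function slope is 0.25, so a 20-unit rise in P_{RxPlus} moves P_{MedCo} by 0.25 × 20 = 5. MedCo's best response rises — the actions are strategic complements.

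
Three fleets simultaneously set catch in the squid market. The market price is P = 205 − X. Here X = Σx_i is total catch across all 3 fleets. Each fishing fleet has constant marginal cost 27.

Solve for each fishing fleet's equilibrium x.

A representative fishing fleet's profit is π_i = x_i(205 − X) − 27x_i, with X = x_i + Σ_{j≠i} x_j.
First-order condition: 178 − 2x_i − Σ_{j≠i} x_j = 0.
In a symmetric equilibrium every fishing fleet chooses the same x, so Σ_{j≠i} x_j = 2x. The condition becomes 178 − 4x = 0, giving x = 178/4 = 44.5.

44.5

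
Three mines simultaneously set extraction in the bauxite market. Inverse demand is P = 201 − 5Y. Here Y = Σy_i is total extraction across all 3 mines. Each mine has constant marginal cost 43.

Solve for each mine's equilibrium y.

A representative mine's profit is π_i = y_i(201 − 5Y) − 43y_i, with Y = y_i + Σ_{j≠i} y_j.
First-order condition: 158 − 10y_i − 5Σ_{j≠i} y_j = 0.
Imposing symmetry (y_j = y for all j) turns Σ_{j≠i} y_j into 2y, so 158 = 20y and y = 7.9.

7.9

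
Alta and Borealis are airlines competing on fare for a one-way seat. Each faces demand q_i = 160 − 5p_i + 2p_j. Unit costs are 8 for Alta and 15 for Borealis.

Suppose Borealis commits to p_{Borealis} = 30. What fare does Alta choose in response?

26

Alta's profit: π = (p_{Alta} − 8)(160 − 5p_{Alta} + 2p_{Borealis}).
∂π/∂p_{Alta} = 200 − 10p_{Alta} + 2p_{Borealis} = 0 ⇒ p_{Alta} = 20 + 0.2p_{Borealis}.
At p_{Borealis} = 30: p_{Alta} = 20 + 0.2·30 = 26.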